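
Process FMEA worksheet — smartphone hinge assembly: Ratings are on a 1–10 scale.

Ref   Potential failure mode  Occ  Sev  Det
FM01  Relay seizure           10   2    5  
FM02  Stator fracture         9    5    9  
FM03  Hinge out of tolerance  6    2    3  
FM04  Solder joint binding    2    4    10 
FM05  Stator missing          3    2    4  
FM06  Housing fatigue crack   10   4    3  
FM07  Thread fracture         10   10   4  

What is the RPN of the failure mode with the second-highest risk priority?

400

RPN = Severity × Occurrence × Detection:
  FM01: 2 × 10 × 5 = 100
  FM02: 5 × 9 × 9 = 405
  FM03: 2 × 6 × 3 = 36
  FM04: 4 × 2 × 10 = 80
  FM05: 2 × 3 × 4 = 24
  FM06: 4 × 10 × 3 = 120
  FM07: 10 × 10 × 4 = 400
Sorted descending: 405, 400, 120, 100, 80, 36, 24.
The second-highest RPN is 400 (FM07).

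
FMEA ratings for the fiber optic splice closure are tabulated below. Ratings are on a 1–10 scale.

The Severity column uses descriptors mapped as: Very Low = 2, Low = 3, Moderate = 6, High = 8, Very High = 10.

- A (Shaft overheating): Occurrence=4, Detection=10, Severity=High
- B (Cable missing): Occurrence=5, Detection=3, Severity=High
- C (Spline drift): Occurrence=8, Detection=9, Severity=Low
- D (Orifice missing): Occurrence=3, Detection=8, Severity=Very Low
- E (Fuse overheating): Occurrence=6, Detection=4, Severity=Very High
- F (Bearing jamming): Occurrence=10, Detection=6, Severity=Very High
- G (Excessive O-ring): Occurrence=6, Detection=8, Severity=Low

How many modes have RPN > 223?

3

RPN = Severity × Occurrence × Detection:
  A: 8 × 4 × 10 = 320
  B: 8 × 5 × 3 = 120
  C: 3 × 8 × 9 = 216
  D: 2 × 3 × 8 = 48
  E: 10 × 6 × 4 = 240
  F: 10 × 10 × 6 = 600
  G: 3 × 6 × 8 = 144
Modes with RPN > 223: A (320), E (240), F (600) → 3.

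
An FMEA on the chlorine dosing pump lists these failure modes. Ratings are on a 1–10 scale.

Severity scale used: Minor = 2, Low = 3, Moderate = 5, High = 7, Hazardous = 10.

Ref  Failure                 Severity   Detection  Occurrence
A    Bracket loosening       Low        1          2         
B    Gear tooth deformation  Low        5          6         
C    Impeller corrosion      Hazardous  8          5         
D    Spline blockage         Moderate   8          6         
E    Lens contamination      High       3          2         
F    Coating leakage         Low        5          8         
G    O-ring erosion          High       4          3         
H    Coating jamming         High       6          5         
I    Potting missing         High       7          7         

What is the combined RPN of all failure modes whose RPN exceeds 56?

RPN = Severity × Occurrence × Detection:
  A: 3 × 2 × 1 = 6
  B: 3 × 6 × 5 = 90
  C: 10 × 5 × 8 = 400
  D: 5 × 6 × 8 = 240
  E: 7 × 2 × 3 = 42
  F: 3 × 8 × 5 = 120
  G: 7 × 3 × 4 = 84
  H: 7 × 5 × 6 = 210
  I: 7 × 7 × 7 = 343
RPN > 56: B (90), C (400), D (240), F (120), G (84), H (210), I (343).
Sum: 90 + 400 + 240 + 120 + 84 + 210 + 343 = 1487.

1487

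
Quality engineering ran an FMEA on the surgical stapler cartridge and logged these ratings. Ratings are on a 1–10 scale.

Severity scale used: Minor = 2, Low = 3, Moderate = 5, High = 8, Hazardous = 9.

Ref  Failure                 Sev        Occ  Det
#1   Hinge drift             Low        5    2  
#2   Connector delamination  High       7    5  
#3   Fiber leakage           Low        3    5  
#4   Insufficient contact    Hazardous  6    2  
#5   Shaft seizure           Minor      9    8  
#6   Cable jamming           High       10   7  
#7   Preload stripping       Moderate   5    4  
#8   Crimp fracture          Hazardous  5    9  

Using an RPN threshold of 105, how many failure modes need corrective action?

5

RPN = Severity × Occurrence × Detection:
  #1: 3 × 5 × 2 = 30
  #2: 8 × 7 × 5 = 280
  #3: 3 × 3 × 5 = 45
  #4: 9 × 6 × 2 = 108
  #5: 2 × 9 × 8 = 144
  #6: 8 × 10 × 7 = 560
  #7: 5 × 5 × 4 = 100
  #8: 9 × 5 × 9 = 405
Modes with RPN ≥ 105: #2 (280), #4 (108), #5 (144), #6 (560), #8 (405) → 5.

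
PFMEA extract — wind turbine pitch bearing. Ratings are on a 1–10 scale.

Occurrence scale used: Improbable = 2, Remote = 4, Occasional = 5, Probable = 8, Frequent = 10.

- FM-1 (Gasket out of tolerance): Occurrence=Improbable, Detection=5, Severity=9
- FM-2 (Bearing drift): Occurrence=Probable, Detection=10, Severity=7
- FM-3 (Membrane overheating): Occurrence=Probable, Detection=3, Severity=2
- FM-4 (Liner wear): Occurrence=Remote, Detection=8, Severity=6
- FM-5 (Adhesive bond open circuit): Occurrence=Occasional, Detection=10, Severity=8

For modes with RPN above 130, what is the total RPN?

RPN = Severity × Occurrence × Detection:
  FM-1: 9 × 2 × 5 = 90
  FM-2: 7 × 8 × 10 = 560
  FM-3: 2 × 8 × 3 = 48
  FM-4: 6 × 4 × 8 = 192
  FM-5: 8 × 5 × 10 = 400
RPN > 130: FM-2 (560), FM-4 (192), FM-5 (400).
Sum: 560 + 192 + 400 = 1152.

1152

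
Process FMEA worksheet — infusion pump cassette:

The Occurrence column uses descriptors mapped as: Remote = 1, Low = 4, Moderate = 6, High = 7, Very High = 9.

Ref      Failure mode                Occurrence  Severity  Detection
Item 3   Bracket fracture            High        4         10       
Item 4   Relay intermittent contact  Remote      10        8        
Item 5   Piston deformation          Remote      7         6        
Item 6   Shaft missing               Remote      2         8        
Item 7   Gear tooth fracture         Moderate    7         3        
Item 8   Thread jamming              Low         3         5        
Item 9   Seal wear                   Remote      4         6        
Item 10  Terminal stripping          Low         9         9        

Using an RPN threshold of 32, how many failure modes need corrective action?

6

RPN = Severity × Occurrence × Detection:
  Item 3: 4 × 7 × 10 = 280
  Item 4: 10 × 1 × 8 = 80
  Item 5: 7 × 1 × 6 = 42
  Item 6: 2 × 1 × 8 = 16
  Item 7: 7 × 6 × 3 = 126
  Item 8: 3 × 4 × 5 = 60
  Item 9: 4 × 1 × 6 = 24
  Item 10: 9 × 4 × 9 = 324
Modes with RPN ≥ 32: Item 3 (280), Item 4 (80), Item 5 (42), Item 7 (126), Item 8 (60), Item 10 (324) → 6.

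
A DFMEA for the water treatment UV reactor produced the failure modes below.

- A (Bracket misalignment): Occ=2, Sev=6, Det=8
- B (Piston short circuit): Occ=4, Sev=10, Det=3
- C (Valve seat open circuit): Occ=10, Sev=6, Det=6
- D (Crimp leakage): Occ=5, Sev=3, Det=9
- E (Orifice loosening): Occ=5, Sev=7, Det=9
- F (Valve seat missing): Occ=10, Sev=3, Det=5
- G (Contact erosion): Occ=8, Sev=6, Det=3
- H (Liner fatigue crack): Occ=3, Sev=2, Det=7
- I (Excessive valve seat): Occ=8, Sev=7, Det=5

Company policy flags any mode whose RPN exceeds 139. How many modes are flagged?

5

RPN = Severity × Occurrence × Detection:
  A: 6 × 2 × 8 = 96
  B: 10 × 4 × 3 = 120
  C: 6 × 10 × 6 = 360
  D: 3 × 5 × 9 = 135
  E: 7 × 5 × 9 = 315
  F: 3 × 10 × 5 = 150
  G: 6 × 8 × 3 = 144
  H: 2 × 3 × 7 = 42
  I: 7 × 8 × 5 = 280
Modes with RPN > 139: C (360), E (315), F (150), G (144), I (280) → 5.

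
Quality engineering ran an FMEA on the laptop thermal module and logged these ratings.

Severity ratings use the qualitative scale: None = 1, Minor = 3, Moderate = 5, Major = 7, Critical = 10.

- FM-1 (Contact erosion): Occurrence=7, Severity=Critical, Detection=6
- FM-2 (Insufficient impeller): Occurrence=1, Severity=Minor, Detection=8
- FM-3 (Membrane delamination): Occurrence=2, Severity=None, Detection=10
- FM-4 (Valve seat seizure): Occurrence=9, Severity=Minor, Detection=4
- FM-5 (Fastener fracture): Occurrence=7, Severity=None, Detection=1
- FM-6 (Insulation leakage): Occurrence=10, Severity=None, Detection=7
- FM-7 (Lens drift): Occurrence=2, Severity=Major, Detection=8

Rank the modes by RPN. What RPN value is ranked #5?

RPN = Severity × Occurrence × Detection:
  FM-1: 10 × 7 × 6 = 420
  FM-2: 3 × 1 × 8 = 24
  FM-3: 1 × 2 × 10 = 20
  FM-4: 3 × 9 × 4 = 108
  FM-5: 1 × 7 × 1 = 7
  FM-6: 1 × 10 × 7 = 70
  FM-7: 7 × 2 × 8 = 112
Sorted descending: 420, 112, 108, 70, 24, 20, 7.
The fifth-highest RPN is 24 (FM-2).

24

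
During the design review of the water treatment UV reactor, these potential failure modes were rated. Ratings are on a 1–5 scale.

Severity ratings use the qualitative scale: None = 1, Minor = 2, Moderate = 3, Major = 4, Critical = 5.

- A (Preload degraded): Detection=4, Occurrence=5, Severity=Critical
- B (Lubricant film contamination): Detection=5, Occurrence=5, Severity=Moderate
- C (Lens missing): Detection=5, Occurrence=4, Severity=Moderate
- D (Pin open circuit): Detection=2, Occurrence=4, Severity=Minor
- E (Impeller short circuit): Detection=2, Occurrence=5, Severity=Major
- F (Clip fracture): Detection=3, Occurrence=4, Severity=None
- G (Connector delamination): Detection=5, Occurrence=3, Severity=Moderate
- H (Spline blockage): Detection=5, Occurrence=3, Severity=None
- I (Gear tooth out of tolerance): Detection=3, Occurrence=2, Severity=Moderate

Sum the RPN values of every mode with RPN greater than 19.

RPN = Severity × Occurrence × Detection:
  A: 5 × 5 × 4 = 100
  B: 3 × 5 × 5 = 75
  C: 3 × 4 × 5 = 60
  D: 2 × 4 × 2 = 16
  E: 4 × 5 × 2 = 40
  F: 1 × 4 × 3 = 12
  G: 3 × 3 × 5 = 45
  H: 1 × 3 × 5 = 15
  I: 3 × 2 × 3 = 18
RPN > 19: A (100), B (75), C (60), E (40), G (45).
Sum: 100 + 75 + 60 + 40 + 45 = 320.

320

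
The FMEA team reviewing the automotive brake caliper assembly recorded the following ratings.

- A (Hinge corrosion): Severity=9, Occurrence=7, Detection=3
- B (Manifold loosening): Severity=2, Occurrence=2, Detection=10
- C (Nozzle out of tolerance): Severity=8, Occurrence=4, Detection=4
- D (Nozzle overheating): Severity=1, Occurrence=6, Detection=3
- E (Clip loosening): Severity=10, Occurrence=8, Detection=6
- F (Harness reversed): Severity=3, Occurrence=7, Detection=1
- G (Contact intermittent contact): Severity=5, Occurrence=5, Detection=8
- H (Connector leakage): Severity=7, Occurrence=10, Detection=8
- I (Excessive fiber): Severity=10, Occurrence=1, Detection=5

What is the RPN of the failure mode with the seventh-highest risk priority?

RPN = Severity × Occurrence × Detection:
  A: 9 × 7 × 3 = 189
  B: 2 × 2 × 10 = 40
  C: 8 × 4 × 4 = 128
  D: 1 × 6 × 3 = 18
  E: 10 × 8 × 6 = 480
  F: 3 × 7 × 1 = 21
  G: 5 × 5 × 8 = 200
  H: 7 × 10 × 8 = 560
  I: 10 × 1 × 5 = 50
Sorted descending: 560, 480, 200, 189, 128, 50, 40, 21, 18.
The seventh-highest RPN is 40 (B).

40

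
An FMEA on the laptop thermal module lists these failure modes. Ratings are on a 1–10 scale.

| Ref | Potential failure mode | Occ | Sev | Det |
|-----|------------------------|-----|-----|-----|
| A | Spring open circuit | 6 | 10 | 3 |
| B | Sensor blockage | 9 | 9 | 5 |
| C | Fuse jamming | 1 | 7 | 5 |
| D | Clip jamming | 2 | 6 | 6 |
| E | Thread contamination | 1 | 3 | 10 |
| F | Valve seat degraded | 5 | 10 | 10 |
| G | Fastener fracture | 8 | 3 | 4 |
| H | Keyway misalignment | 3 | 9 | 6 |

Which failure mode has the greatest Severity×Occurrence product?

Criticality = Severity × Occurrence:
  A: 10 × 6 = 60
  B: 9 × 9 = 81
  C: 7 × 1 = 7
  D: 6 × 2 = 12
  E: 3 × 1 = 3
  F: 10 × 5 = 50
  G: 3 × 8 = 24
  H: 9 × 3 = 27
Highest criticality is 81 → B.

B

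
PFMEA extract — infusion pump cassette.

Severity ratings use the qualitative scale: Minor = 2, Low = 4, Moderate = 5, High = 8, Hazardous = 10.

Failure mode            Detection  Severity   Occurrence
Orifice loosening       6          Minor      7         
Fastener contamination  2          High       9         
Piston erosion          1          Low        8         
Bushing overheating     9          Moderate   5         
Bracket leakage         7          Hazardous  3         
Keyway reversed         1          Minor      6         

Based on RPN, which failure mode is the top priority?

RPN = Severity × Occurrence × Detection:
  Orifice loosening: 2 × 7 × 6 = 84
  Fastener contamination: 8 × 9 × 2 = 144
  Piston erosion: 4 × 8 × 1 = 32
  Bushing overheating: 5 × 5 × 9 = 225
  Bracket leakage: 10 × 3 × 7 = 210
  Keyway reversed: 2 × 6 × 1 = 12
Highest RPN is 225 → Bushing overheating.

Bushing overheating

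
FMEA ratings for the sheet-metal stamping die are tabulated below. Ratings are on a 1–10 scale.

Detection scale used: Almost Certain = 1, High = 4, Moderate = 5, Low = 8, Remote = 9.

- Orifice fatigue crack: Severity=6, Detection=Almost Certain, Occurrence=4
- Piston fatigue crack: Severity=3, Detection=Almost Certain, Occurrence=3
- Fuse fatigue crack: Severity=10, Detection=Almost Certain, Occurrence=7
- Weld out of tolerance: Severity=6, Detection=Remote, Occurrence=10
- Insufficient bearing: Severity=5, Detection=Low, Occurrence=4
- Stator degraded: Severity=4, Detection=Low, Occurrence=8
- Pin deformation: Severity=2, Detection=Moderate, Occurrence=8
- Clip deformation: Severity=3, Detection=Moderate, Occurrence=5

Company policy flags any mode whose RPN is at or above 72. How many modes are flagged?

RPN = Severity × Occurrence × Detection:
  Orifice fatigue crack: 6 × 4 × 1 = 24
  Piston fatigue crack: 3 × 3 × 1 = 9
  Fuse fatigue crack: 10 × 7 × 1 = 70
  Weld out of tolerance: 6 × 10 × 9 = 540
  Insufficient bearing: 5 × 4 × 8 = 160
  Stator degraded: 4 × 8 × 8 = 256
  Pin deformation: 2 × 8 × 5 = 80
  Clip deformation: 3 × 5 × 5 = 75
Modes with RPN ≥ 72: Weld out of tolerance (540), Insufficient bearing (160), Stator degraded (256), Pin deformation (80), Clip deformation (75) → 5.

5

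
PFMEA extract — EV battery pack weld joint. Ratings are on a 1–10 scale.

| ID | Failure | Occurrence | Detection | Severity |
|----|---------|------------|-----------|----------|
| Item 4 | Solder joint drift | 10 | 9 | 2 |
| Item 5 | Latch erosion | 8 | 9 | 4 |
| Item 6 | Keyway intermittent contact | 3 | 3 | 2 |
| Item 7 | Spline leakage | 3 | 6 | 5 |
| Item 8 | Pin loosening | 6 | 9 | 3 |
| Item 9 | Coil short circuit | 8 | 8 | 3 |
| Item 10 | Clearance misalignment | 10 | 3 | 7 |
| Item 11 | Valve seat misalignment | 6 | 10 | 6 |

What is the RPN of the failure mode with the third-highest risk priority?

210

RPN = Severity × Occurrence × Detection:
  Item 4: 2 × 10 × 9 = 180
  Item 5: 4 × 8 × 9 = 288
  Item 6: 2 × 3 × 3 = 18
  Item 7: 5 × 3 × 6 = 90
  Item 8: 3 × 6 × 9 = 162
  Item 9: 3 × 8 × 8 = 192
  Item 10: 7 × 10 × 3 = 210
  Item 11: 6 × 6 × 10 = 360
Sorted descending: 360, 288, 210, 192, 180, 162, 90, 18.
The third-highest RPN is 210 (Item 10).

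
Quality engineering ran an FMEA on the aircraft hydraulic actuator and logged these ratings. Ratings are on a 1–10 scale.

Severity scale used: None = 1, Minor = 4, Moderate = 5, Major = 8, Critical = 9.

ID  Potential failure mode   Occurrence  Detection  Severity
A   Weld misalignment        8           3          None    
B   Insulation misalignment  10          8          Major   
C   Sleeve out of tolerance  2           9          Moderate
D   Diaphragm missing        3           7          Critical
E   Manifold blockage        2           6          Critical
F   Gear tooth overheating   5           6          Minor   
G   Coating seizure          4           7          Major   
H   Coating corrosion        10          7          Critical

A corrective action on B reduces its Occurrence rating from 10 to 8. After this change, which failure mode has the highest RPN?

RPN = Severity × Occurrence × Detection:
  A: 1 × 8 × 3 = 24
  B: 8 × 10 × 8 = 640
  C: 5 × 2 × 9 = 90
  D: 9 × 3 × 7 = 189
  E: 9 × 2 × 6 = 108
  F: 4 × 5 × 6 = 120
  G: 8 × 4 × 7 = 224
  H: 9 × 10 × 7 = 630
After action: B → 8 × 8 × 8 = 512.
Revised RPNs: H=630, B=512, G=224, D=189, F=120, E=108, C=90, A=24.
Highest is now H (630).

H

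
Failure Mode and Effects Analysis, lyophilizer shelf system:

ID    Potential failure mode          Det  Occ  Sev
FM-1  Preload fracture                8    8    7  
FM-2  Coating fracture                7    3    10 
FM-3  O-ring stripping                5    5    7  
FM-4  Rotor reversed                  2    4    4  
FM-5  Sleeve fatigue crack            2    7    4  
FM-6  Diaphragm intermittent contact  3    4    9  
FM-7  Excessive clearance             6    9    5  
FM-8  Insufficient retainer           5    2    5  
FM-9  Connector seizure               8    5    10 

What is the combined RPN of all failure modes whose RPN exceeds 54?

RPN = Severity × Occurrence × Detection:
  FM-1: 7 × 8 × 8 = 448
  FM-2: 10 × 3 × 7 = 210
  FM-3: 7 × 5 × 5 = 175
  FM-4: 4 × 4 × 2 = 32
  FM-5: 4 × 7 × 2 = 56
  FM-6: 9 × 4 × 3 = 108
  FM-7: 5 × 9 × 6 = 270
  FM-8: 5 × 2 × 5 = 50
  FM-9: 10 × 5 × 8 = 400
RPN > 54: FM-1 (448), FM-2 (210), FM-3 (175), FM-5 (56), FM-6 (108), FM-7 (270), FM-9 (400).
Sum: 448 + 210 + 175 + 56 + 108 + 270 + 400 = 1667.

1667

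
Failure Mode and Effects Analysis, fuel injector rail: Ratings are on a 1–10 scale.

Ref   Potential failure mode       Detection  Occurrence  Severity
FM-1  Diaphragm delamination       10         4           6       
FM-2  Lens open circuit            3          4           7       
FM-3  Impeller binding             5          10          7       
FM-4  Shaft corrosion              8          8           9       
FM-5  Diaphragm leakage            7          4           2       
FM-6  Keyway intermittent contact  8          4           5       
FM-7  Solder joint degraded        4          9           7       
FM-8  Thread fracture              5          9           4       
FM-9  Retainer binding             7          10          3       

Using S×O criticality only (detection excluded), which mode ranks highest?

Criticality = Severity × Occurrence:
  FM-1: 6 × 4 = 24
  FM-2: 7 × 4 = 28
  FM-3: 7 × 10 = 70
  FM-4: 9 × 8 = 72
  FM-5: 2 × 4 = 8
  FM-6: 5 × 4 = 20
  FM-7: 7 × 9 = 63
  FM-8: 4 × 9 = 36
  FM-9: 3 × 10 = 30
Highest criticality is 72 → FM-4.

FM-4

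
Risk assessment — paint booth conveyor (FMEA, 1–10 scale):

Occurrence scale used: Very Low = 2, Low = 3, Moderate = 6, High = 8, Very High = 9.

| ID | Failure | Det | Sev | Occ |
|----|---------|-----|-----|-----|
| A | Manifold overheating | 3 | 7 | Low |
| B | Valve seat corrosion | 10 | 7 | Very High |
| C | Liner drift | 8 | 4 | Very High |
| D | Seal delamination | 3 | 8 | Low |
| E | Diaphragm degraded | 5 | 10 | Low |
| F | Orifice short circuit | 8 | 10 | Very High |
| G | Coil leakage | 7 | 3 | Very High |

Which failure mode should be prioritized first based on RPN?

F

RPN = Severity × Occurrence × Detection:
  A: 7 × 3 × 3 = 63
  B: 7 × 9 × 10 = 630
  C: 4 × 9 × 8 = 288
  D: 8 × 3 × 3 = 72
  E: 10 × 3 × 5 = 150
  F: 10 × 9 × 8 = 720
  G: 3 × 9 × 7 = 189
Highest RPN is 720 → F.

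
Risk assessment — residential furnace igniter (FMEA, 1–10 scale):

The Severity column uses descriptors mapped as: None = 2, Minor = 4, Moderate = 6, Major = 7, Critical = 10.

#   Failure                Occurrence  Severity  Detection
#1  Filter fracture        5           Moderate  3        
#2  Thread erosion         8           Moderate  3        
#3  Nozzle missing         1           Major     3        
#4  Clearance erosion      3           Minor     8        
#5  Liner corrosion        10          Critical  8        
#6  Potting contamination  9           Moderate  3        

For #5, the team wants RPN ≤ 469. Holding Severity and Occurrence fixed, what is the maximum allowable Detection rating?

#5: S=10, O=10, D=8 → current RPN = 800.
Fixed product = 100. Need 100 × D ≤ 469, so D ≤ 469/100 = 4.69.
Maximum integer Detection rating = 4 (gives RPN 400; D=5 would give 500 > 469).

4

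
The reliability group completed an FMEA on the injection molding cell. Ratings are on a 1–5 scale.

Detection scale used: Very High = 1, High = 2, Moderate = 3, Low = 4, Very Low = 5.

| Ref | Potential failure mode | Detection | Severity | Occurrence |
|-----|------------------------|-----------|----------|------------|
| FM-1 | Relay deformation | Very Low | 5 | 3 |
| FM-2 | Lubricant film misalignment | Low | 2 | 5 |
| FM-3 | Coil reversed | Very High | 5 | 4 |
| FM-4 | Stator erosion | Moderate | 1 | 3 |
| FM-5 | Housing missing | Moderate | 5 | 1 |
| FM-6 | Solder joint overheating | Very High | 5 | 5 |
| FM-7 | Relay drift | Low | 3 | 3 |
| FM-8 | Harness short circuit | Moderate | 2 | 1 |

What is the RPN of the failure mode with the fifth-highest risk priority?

RPN = Severity × Occurrence × Detection:
  FM-1: 5 × 3 × 5 = 75
  FM-2: 2 × 5 × 4 = 40
  FM-3: 5 × 4 × 1 = 20
  FM-4: 1 × 3 × 3 = 9
  FM-5: 5 × 1 × 3 = 15
  FM-6: 5 × 5 × 1 = 25
  FM-7: 3 × 3 × 4 = 36
  FM-8: 2 × 1 × 3 = 6
Sorted descending: 75, 40, 36, 25, 20, 15, 9, 6.
The fifth-highest RPN is 20 (FM-3).

20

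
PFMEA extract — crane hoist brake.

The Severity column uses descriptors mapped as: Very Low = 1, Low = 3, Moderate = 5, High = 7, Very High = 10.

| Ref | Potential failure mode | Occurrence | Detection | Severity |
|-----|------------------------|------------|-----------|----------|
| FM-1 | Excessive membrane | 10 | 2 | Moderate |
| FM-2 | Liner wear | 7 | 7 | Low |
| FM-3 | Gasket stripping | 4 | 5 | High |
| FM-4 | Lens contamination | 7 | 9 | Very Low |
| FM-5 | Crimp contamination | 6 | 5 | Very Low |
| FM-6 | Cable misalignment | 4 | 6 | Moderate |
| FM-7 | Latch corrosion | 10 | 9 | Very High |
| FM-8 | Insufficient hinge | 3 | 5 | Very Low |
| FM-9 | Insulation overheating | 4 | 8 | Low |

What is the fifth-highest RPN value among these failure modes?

100

RPN = Severity × Occurrence × Detection:
  FM-1: 5 × 10 × 2 = 100
  FM-2: 3 × 7 × 7 = 147
  FM-3: 7 × 4 × 5 = 140
  FM-4: 1 × 7 × 9 = 63
  FM-5: 1 × 6 × 5 = 30
  FM-6: 5 × 4 × 6 = 120
  FM-7: 10 × 10 × 9 = 900
  FM-8: 1 × 3 × 5 = 15
  FM-9: 3 × 4 × 8 = 96
Sorted descending: 900, 147, 140, 120, 100, 96, 63, 30, 15.
The fifth-highest RPN is 100 (FM-1).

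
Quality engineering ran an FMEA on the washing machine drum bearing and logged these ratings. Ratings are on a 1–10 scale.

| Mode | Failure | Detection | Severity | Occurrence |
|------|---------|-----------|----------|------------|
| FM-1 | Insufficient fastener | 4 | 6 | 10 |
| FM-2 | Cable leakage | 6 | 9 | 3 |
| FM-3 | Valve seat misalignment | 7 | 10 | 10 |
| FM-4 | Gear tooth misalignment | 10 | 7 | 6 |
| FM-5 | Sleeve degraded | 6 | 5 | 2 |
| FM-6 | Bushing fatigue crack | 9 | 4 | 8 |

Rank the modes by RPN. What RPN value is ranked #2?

RPN = Severity × Occurrence × Detection:
  FM-1: 6 × 10 × 4 = 240
  FM-2: 9 × 3 × 6 = 162
  FM-3: 10 × 10 × 7 = 700
  FM-4: 7 × 6 × 10 = 420
  FM-5: 5 × 2 × 6 = 60
  FM-6: 4 × 8 × 9 = 288
Sorted descending: 700, 420, 288, 240, 162, 60.
The second-highest RPN is 420 (FM-4).

420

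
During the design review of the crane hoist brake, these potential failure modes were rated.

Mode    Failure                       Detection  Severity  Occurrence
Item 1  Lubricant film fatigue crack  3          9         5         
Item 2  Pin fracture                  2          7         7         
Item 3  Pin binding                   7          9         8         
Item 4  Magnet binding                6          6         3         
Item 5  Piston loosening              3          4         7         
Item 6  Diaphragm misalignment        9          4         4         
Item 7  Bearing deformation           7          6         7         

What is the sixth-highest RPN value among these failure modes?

98

RPN = Severity × Occurrence × Detection:
  Item 1: 9 × 5 × 3 = 135
  Item 2: 7 × 7 × 2 = 98
  Item 3: 9 × 8 × 7 = 504
  Item 4: 6 × 3 × 6 = 108
  Item 5: 4 × 7 × 3 = 84
  Item 6: 4 × 4 × 9 = 144
  Item 7: 6 × 7 × 7 = 294
Sorted descending: 504, 294, 144, 135, 108, 98, 84.
The sixth-highest RPN is 98 (Item 2).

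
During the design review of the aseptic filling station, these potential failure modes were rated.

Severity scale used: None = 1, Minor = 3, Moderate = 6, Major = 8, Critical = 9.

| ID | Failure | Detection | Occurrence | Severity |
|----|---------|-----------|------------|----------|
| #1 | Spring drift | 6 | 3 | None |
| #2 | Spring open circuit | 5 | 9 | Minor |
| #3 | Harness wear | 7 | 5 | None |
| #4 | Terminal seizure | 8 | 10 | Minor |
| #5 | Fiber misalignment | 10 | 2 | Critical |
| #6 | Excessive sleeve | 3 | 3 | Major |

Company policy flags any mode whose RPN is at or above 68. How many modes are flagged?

4

RPN = Severity × Occurrence × Detection:
  #1: 1 × 3 × 6 = 18
  #2: 3 × 9 × 5 = 135
  #3: 1 × 5 × 7 = 35
  #4: 3 × 10 × 8 = 240
  #5: 9 × 2 × 10 = 180
  #6: 8 × 3 × 3 = 72
Modes with RPN ≥ 68: #2 (135), #4 (240), #5 (180), #6 (72) → 4.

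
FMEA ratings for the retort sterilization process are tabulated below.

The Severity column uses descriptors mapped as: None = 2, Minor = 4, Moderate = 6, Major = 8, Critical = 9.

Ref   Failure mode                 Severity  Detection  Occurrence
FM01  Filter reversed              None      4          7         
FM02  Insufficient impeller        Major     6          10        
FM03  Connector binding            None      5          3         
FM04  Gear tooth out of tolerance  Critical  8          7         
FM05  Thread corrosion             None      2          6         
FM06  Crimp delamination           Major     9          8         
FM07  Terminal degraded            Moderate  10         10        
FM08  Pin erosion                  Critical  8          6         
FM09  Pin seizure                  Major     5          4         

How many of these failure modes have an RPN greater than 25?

8

RPN = Severity × Occurrence × Detection:
  FM01: 2 × 7 × 4 = 56
  FM02: 8 × 10 × 6 = 480
  FM03: 2 × 3 × 5 = 30
  FM04: 9 × 7 × 8 = 504
  FM05: 2 × 6 × 2 = 24
  FM06: 8 × 8 × 9 = 576
  FM07: 6 × 10 × 10 = 600
  FM08: 9 × 6 × 8 = 432
  FM09: 8 × 4 × 5 = 160
Modes with RPN > 25: FM01 (56), FM02 (480), FM03 (30), FM04 (504), FM06 (576), FM07 (600), FM08 (432), FM09 (160) → 8.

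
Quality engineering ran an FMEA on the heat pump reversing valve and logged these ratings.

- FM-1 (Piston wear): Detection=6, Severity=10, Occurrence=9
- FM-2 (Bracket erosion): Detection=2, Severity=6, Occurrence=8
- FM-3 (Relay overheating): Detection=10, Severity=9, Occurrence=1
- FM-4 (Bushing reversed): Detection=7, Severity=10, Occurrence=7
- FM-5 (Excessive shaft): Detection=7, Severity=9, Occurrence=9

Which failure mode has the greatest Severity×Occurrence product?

FM-1

Criticality = Severity × Occurrence:
  FM-1: 10 × 9 = 90
  FM-2: 6 × 8 = 48
  FM-3: 9 × 1 = 9
  FM-4: 10 × 7 = 70
  FM-5: 9 × 9 = 81
Highest criticality is 90 → FM-1.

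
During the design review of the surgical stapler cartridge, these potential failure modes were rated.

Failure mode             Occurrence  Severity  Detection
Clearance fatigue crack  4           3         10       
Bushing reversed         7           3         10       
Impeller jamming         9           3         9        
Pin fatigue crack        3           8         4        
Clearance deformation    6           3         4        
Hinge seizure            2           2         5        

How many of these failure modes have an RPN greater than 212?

1

RPN = Severity × Occurrence × Detection:
  Clearance fatigue crack: 3 × 4 × 10 = 120
  Bushing reversed: 3 × 7 × 10 = 210
  Impeller jamming: 3 × 9 × 9 = 243
  Pin fatigue crack: 8 × 3 × 4 = 96
  Clearance deformation: 3 × 6 × 4 = 72
  Hinge seizure: 2 × 2 × 5 = 20
Modes with RPN > 212: Impeller jamming (243) → 1.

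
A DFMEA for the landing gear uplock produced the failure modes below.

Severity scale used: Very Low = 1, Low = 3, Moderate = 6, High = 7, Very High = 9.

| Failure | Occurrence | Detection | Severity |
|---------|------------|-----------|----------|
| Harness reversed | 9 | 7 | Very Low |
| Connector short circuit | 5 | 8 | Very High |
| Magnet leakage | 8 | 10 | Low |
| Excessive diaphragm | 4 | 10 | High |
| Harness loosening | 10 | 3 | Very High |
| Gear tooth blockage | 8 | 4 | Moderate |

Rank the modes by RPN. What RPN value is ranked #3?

RPN = Severity × Occurrence × Detection:
  Harness reversed: 1 × 9 × 7 = 63
  Connector short circuit: 9 × 5 × 8 = 360
  Magnet leakage: 3 × 8 × 10 = 240
  Excessive diaphragm: 7 × 4 × 10 = 280
  Harness loosening: 9 × 10 × 3 = 270
  Gear tooth blockage: 6 × 8 × 4 = 192
Sorted descending: 360, 280, 270, 240, 192, 63.
The third-highest RPN is 270 (Harness loosening).

270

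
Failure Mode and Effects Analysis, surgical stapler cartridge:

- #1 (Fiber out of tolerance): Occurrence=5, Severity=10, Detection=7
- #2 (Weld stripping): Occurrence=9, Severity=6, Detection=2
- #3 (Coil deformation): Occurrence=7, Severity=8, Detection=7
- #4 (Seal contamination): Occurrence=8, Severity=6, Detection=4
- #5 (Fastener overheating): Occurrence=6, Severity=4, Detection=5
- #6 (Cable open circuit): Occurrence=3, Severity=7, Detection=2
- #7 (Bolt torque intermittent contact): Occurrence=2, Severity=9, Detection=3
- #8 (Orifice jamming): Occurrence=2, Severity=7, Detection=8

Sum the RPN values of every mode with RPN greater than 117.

1054

RPN = Severity × Occurrence × Detection:
  #1: 10 × 5 × 7 = 350
  #2: 6 × 9 × 2 = 108
  #3: 8 × 7 × 7 = 392
  #4: 6 × 8 × 4 = 192
  #5: 4 × 6 × 5 = 120
  #6: 7 × 3 × 2 = 42
  #7: 9 × 2 × 3 = 54
  #8: 7 × 2 × 8 = 112
RPN > 117: #1 (350), #3 (392), #4 (192), #5 (120).
Sum: 350 + 392 + 192 + 120 = 1054.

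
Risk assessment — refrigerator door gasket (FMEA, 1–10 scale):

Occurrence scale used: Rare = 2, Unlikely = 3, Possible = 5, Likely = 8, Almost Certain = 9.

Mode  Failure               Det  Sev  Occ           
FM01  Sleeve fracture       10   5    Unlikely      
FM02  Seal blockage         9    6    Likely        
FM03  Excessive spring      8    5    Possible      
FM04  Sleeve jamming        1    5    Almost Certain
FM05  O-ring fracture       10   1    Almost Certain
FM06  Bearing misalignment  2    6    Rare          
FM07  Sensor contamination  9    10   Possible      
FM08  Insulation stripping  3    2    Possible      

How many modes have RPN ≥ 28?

RPN = Severity × Occurrence × Detection:
  FM01: 5 × 3 × 10 = 150
  FM02: 6 × 8 × 9 = 432
  FM03: 5 × 5 × 8 = 200
  FM04: 5 × 9 × 1 = 45
  FM05: 1 × 9 × 10 = 90
  FM06: 6 × 2 × 2 = 24
  FM07: 10 × 5 × 9 = 450
  FM08: 2 × 5 × 3 = 30
Modes with RPN ≥ 28: FM01 (150), FM02 (432), FM03 (200), FM04 (45), FM05 (90), FM07 (450), FM08 (30) → 7.

7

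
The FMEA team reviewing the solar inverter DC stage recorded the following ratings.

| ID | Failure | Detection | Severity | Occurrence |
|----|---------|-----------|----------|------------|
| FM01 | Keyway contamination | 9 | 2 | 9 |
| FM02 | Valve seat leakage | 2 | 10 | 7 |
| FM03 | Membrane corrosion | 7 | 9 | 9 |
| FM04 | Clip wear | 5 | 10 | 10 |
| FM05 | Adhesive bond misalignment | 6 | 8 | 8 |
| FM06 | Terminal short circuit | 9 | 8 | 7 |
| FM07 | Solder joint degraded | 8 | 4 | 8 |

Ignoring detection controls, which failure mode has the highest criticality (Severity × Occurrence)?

FM04

Criticality = Severity × Occurrence:
  FM01: 2 × 9 = 18
  FM02: 10 × 7 = 70
  FM03: 9 × 9 = 81
  FM04: 10 × 10 = 100
  FM05: 8 × 8 = 64
  FM06: 8 × 7 = 56
  FM07: 4 × 8 = 32
Highest criticality is 100 → FM04.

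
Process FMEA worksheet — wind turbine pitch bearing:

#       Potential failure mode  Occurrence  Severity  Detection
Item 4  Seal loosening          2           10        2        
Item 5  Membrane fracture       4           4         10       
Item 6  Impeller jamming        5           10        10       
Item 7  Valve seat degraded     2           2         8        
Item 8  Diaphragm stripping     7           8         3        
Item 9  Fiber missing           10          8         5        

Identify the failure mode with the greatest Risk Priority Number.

Item 6

RPN = Severity × Occurrence × Detection:
  Item 4: 10 × 2 × 2 = 40
  Item 5: 4 × 4 × 10 = 160
  Item 6: 10 × 5 × 10 = 500
  Item 7: 2 × 2 × 8 = 32
  Item 8: 8 × 7 × 3 = 168
  Item 9: 8 × 10 × 5 = 400
Highest RPN is 500 → Item 6.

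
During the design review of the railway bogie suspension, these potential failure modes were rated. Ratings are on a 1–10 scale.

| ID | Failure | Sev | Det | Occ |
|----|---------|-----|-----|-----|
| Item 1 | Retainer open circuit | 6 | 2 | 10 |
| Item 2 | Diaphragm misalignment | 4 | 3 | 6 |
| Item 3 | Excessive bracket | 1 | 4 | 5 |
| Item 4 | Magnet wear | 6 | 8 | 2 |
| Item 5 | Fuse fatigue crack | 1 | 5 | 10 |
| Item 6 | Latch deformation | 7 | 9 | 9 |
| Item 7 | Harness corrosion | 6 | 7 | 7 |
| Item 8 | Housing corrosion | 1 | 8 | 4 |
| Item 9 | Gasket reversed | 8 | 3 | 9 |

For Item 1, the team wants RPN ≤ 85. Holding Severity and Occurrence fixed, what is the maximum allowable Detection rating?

Item 1: S=6, O=10, D=2 → current RPN = 120.
Fixed product = 60. Need 60 × D ≤ 85, so D ≤ 85/60 = 1.42.
Maximum integer Detection rating = 1 (gives RPN 60; D=2 would give 120 > 85).

1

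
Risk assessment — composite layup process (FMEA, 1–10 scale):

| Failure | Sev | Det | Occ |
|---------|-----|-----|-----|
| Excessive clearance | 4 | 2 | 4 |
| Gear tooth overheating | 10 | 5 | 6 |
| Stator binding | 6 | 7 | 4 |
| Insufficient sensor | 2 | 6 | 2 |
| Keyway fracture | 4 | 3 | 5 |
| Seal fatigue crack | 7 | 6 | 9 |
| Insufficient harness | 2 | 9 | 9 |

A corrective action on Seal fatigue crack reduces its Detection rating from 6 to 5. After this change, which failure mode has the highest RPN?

Seal fatigue crack

RPN = Severity × Occurrence × Detection:
  Excessive clearance: 4 × 4 × 2 = 32
  Gear tooth overheating: 10 × 6 × 5 = 300
  Stator binding: 6 × 4 × 7 = 168
  Insufficient sensor: 2 × 2 × 6 = 24
  Keyway fracture: 4 × 5 × 3 = 60
  Seal fatigue crack: 7 × 9 × 6 = 378
  Insufficient harness: 2 × 9 × 9 = 162
After action: Seal fatigue crack → 7 × 9 × 5 = 315.
Revised RPNs: Seal fatigue crack=315, Gear tooth overheating=300, Stator binding=168, Insufficient harness=162, Keyway fracture=60, Excessive clearance=32, Insufficient sensor=24.
Highest is now Seal fatigue crack (315).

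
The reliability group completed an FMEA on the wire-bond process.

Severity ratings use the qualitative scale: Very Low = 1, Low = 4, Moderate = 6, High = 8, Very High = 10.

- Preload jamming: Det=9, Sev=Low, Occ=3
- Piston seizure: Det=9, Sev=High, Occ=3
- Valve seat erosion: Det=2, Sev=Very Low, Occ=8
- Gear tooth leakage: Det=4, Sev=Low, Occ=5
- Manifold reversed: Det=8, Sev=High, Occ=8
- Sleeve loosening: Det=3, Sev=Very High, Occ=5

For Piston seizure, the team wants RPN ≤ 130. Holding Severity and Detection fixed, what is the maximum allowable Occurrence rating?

1

Piston seizure: S=8, O=3, D=9 → current RPN = 216.
Fixed product = 72. Need 72 × O ≤ 130, so O ≤ 130/72 = 1.81.
Maximum integer Occurrence rating = 1 (gives RPN 72; O=2 would give 144 > 130).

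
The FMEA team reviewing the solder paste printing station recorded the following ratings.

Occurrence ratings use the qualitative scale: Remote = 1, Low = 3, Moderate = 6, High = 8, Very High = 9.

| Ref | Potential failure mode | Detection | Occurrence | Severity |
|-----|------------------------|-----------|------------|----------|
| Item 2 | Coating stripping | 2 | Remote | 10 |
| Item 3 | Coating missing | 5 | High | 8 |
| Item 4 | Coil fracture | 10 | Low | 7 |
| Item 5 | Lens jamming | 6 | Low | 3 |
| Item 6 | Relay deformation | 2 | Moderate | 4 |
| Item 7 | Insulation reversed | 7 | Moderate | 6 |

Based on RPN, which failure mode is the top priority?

RPN = Severity × Occurrence × Detection:
  Item 2: 10 × 1 × 2 = 20
  Item 3: 8 × 8 × 5 = 320
  Item 4: 7 × 3 × 10 = 210
  Item 5: 3 × 3 × 6 = 54
  Item 6: 4 × 6 × 2 = 48
  Item 7: 6 × 6 × 7 = 252
Highest RPN is 320 → Item 3.

Item 3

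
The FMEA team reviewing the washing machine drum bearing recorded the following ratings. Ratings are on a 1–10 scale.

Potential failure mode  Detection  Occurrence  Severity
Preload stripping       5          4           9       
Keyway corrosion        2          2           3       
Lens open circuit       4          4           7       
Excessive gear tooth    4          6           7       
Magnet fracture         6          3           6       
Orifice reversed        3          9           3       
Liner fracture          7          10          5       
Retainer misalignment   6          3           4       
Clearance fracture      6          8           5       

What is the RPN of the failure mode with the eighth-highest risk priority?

RPN = Severity × Occurrence × Detection:
  Preload stripping: 9 × 4 × 5 = 180
  Keyway corrosion: 3 × 2 × 2 = 12
  Lens open circuit: 7 × 4 × 4 = 112
  Excessive gear tooth: 7 × 6 × 4 = 168
  Magnet fracture: 6 × 3 × 6 = 108
  Orifice reversed: 3 × 9 × 3 = 81
  Liner fracture: 5 × 10 × 7 = 350
  Retainer misalignment: 4 × 3 × 6 = 72
  Clearance fracture: 5 × 8 × 6 = 240
Sorted descending: 350, 240, 180, 168, 112, 108, 81, 72, 12.
The eighth-highest RPN is 72 (Retainer misalignment).

72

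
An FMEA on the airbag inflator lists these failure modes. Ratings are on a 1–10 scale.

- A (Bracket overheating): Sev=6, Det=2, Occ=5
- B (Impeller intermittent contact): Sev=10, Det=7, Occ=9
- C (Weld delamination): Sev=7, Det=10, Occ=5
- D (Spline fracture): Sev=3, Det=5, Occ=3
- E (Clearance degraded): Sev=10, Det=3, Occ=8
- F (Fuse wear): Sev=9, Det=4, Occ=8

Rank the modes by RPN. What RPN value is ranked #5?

RPN = Severity × Occurrence × Detection:
  A: 6 × 5 × 2 = 60
  B: 10 × 9 × 7 = 630
  C: 7 × 5 × 10 = 350
  D: 3 × 3 × 5 = 45
  E: 10 × 8 × 3 = 240
  F: 9 × 8 × 4 = 288
Sorted descending: 630, 350, 288, 240, 60, 45.
The fifth-highest RPN is 60 (A).

60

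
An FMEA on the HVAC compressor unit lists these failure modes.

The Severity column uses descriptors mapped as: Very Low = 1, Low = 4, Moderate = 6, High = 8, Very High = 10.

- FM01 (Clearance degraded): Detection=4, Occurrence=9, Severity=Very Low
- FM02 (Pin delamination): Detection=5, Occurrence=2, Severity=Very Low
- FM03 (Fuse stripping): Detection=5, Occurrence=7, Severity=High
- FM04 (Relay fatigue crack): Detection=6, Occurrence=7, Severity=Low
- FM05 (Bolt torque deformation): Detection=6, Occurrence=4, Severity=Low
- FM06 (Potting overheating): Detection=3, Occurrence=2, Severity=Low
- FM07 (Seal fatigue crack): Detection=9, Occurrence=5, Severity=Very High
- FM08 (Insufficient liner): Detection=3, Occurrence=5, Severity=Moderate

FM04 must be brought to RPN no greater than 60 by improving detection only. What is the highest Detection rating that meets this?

FM04: S=4, O=7, D=6 → current RPN = 168.
Fixed product = 28. Need 28 × D ≤ 60, so D ≤ 60/28 = 2.14.
Maximum integer Detection rating = 2 (gives RPN 56; D=3 would give 84 > 60).

2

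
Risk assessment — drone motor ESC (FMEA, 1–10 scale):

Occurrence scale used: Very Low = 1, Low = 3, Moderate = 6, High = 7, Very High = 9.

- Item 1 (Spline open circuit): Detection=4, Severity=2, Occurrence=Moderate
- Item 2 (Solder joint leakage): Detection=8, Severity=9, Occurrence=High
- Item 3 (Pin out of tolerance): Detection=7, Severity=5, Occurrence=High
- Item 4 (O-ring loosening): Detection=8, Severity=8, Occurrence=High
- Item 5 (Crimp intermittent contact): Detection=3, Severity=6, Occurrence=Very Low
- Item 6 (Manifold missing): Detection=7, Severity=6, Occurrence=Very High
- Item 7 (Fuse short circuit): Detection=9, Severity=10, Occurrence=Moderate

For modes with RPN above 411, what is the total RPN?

1492

RPN = Severity × Occurrence × Detection:
  Item 1: 2 × 6 × 4 = 48
  Item 2: 9 × 7 × 8 = 504
  Item 3: 5 × 7 × 7 = 245
  Item 4: 8 × 7 × 8 = 448
  Item 5: 6 × 1 × 3 = 18
  Item 6: 6 × 9 × 7 = 378
  Item 7: 10 × 6 × 9 = 540
RPN > 411: Item 2 (504), Item 4 (448), Item 7 (540).
Sum: 504 + 448 + 540 = 1492.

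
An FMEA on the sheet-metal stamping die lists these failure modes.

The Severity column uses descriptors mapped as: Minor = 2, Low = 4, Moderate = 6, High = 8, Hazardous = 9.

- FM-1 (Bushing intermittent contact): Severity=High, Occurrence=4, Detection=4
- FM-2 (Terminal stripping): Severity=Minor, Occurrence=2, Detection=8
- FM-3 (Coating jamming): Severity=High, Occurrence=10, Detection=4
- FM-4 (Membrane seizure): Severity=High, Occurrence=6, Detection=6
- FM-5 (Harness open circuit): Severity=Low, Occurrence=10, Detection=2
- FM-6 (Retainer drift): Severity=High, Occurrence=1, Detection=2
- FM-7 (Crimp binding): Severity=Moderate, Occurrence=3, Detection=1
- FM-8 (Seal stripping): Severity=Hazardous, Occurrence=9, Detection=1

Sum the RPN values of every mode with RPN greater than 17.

RPN = Severity × Occurrence × Detection:
  FM-1: 8 × 4 × 4 = 128
  FM-2: 2 × 2 × 8 = 32
  FM-3: 8 × 10 × 4 = 320
  FM-4: 8 × 6 × 6 = 288
  FM-5: 4 × 10 × 2 = 80
  FM-6: 8 × 1 × 2 = 16
  FM-7: 6 × 3 × 1 = 18
  FM-8: 9 × 9 × 1 = 81
RPN > 17: FM-1 (128), FM-2 (32), FM-3 (320), FM-4 (288), FM-5 (80), FM-7 (18), FM-8 (81).
Sum: 128 + 32 + 320 + 288 + 80 + 18 + 81 = 947.

947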